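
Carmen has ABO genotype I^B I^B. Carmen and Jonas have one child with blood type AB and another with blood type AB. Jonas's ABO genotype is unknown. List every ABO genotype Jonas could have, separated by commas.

I^A I^A, I^A I^B, I^A i

For each candidate genotype of Jonas, check whether crossing it with I^B I^B can produce every observed child phenotype.
  I^A I^A → possible child types {AB} ✓
  I^A I^B → possible child types {B, AB} ✓
  I^A i → possible child types {B, AB} ✓
  I^B I^B → possible child types {B} ✗
  I^B i → possible child types {B} ✗
  i i → possible child types {B} ✗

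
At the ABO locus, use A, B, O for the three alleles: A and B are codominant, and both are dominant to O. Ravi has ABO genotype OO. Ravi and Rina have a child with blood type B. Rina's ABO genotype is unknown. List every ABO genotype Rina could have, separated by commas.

For each candidate genotype of Rina, check whether crossing it with OO can produce every observed child phenotype.
  AA → possible child types {A} ✗
  AB → possible child types {A, B} ✓
  AO → possible child types {O, A} ✗
  BB → possible child types {B} ✓
  BO → possible child types {O, B} ✓
  OO → possible child types {O} ✗

AB, BB, BO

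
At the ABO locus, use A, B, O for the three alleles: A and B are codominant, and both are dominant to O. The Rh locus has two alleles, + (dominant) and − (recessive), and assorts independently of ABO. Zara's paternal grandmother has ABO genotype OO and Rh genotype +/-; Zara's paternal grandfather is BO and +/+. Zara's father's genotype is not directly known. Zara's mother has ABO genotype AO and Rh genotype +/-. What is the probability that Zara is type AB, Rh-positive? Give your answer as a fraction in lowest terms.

Zara's father's ABO genotype from OO × BO: 1/2 BO, 1/2 OO.
Crossing each possibility with the mother AO and summing P(type AB): 1/2·1/4 + 1/2·0 = 1/8.
Similarly for Rh via the father's Rh distribution: P(Rh+) = 7/8.
Independent loci: 1/8 × 7/8 = 7/64.

7/64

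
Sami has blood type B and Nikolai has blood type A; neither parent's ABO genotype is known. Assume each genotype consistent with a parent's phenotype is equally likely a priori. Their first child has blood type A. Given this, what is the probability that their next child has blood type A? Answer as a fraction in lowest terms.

Possible genotypes: Sami ∈ {I^B I^B, I^B i}; Nikolai ∈ {I^A I^A, I^A i}.
Weight each parental genotype pair by prior × P(type-A child):
  I^B i × I^A I^A: posterior weight 2/3; P(next child type A) = 1/2.
  I^B i × I^A i: posterior weight 1/3; P(next child type A) = 1/4.
Weighted sum = 5/12.

5/12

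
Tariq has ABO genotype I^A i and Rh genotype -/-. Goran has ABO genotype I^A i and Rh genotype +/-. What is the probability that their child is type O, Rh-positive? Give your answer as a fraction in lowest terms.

ABO cross I^A i × I^A i → offspring phenotypes: 1/4 O, 3/4 A.
Rh cross -/- × +/- → 1/2 Rh+, 1/2 Rh-.
Independent loci: P(type O, Rh-positive) = 1/4 × 1/2 = 1/8.

1/8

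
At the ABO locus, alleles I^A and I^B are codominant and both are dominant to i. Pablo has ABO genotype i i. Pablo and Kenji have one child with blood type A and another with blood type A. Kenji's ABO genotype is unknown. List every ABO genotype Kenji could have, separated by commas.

I^A I^A, I^A I^B, I^A i

For each candidate genotype of Kenji, check whether crossing it with i i can produce every observed child phenotype.
  I^A I^A → possible child types {A} ✓
  I^A I^B → possible child types {A, B} ✓
  I^A i → possible child types {O, A} ✓
  I^B I^B → possible child types {B} ✗
  I^B i → possible child types {O, B} ✗
  i i → possible child types {O} ✗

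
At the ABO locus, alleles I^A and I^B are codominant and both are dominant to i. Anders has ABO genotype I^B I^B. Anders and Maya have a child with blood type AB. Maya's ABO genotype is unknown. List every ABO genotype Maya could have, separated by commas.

I^A I^A, I^A I^B, I^A i

For each candidate genotype of Maya, check whether crossing it with I^B I^B can produce every observed child phenotype.
  I^A I^A → possible child types {AB} ✓
  I^A I^B → possible child types {B, AB} ✓
  I^A i → possible child types {B, AB} ✓
  I^B I^B → possible child types {B} ✗
  I^B i → possible child types {B} ✗
  i i → possible child types {B} ✗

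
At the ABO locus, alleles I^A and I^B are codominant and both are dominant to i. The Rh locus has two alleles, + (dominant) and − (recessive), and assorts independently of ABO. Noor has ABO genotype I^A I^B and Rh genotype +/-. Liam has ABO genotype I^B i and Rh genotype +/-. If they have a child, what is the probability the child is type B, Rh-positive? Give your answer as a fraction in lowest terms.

3/8

ABO cross I^A I^B × I^B i → offspring phenotypes: 1/4 A, 1/2 B, 1/4 AB.
Rh cross +/- × +/- → 3/4 Rh+, 1/4 Rh-.
Independent loci: P(type B, Rh-positive) = 1/2 × 3/4 = 3/8.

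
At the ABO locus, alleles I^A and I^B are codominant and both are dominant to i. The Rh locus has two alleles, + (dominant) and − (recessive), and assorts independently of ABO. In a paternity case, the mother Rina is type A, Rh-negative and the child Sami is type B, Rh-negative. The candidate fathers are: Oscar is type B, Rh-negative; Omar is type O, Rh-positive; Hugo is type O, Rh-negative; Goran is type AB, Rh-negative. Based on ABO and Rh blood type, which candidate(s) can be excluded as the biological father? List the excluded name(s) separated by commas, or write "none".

A candidate is excluded only if no genotype consistent with his phenotype could produce a type B, Rh-negative child with a type A, Rh-negative mother.
Omar (type O, Rh+): no genotype consistent with that phenotype can produce a type-B Rh- child with a type-A mother.
Hugo (type O, Rh-): no genotype consistent with that phenotype can produce a type-B Rh- child with a type-A mother.

Omar, Hugo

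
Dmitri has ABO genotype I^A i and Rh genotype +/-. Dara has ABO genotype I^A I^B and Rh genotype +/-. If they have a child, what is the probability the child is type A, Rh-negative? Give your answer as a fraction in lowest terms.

ABO cross I^A i × I^A I^B → offspring phenotypes: 1/2 A, 1/4 B, 1/4 AB.
Rh cross +/- × +/- → 3/4 Rh+, 1/4 Rh-.
Independent loci: P(type A, Rh-negative) = 1/2 × 1/4 = 1/8.

1/8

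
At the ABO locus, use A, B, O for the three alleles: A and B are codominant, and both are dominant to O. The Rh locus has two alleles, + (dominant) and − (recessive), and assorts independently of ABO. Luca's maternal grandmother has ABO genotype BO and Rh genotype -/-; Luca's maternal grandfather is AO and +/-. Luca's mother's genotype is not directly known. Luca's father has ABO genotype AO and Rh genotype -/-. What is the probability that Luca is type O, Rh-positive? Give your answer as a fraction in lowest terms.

1/16

Luca's mother's ABO genotype from BO × AO: 1/4 AB, 1/4 AO, 1/4 BO, 1/4 OO.
Crossing each possibility with the father AO and summing P(type O): 1/4·0 + 1/4·1/4 + 1/4·1/4 + 1/4·1/2 = 1/4.
Similarly for Rh via the mother's Rh distribution: P(Rh+) = 1/4.
Independent loci: 1/4 × 1/4 = 1/16.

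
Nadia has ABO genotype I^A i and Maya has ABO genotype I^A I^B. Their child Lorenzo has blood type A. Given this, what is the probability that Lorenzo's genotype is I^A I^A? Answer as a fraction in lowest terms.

1/2

Cross I^A i × I^A I^B → 1/4 I^A I^A, 1/4 I^A I^B, 1/4 I^A i, 1/4 I^B i.
Type-A genotypes among offspring: I^A I^A (1/4), I^A i (1/4); total 1/2.
P(I^A I^A | type A) = (1/4) / (1/2) = 1/2.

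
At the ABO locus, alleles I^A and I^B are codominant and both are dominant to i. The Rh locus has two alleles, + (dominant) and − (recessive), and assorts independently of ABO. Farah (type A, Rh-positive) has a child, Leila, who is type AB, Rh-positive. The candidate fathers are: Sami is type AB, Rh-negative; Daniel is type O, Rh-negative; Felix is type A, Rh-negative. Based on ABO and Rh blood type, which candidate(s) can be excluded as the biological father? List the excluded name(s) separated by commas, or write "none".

A candidate is excluded only if no genotype consistent with his phenotype could produce a type AB, Rh-positive child with a type A, Rh-positive mother.
Daniel (type O, Rh-): no genotype consistent with that phenotype can produce a type-AB Rh+ child with a type-A mother.
Felix (type A, Rh-): no genotype consistent with that phenotype can produce a type-AB Rh+ child with a type-A mother.

Daniel, Felix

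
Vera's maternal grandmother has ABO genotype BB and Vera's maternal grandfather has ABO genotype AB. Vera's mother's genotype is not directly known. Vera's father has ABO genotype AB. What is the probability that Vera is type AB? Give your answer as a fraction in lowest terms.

1/2

Vera's mother's ABO genotype from BB × AB: 1/2 AB, 1/2 BB.
Crossing each possibility with the father AB and summing P(type AB): 1/2·1/2 + 1/2·1/2 = 1/2.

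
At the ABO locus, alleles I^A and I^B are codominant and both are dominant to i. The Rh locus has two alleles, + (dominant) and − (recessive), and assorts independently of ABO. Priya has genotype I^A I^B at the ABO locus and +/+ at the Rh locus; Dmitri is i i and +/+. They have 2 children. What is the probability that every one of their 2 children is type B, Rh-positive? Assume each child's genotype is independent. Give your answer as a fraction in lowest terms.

ABO cross I^A I^B × i i → 1/2 A, 1/2 B.
Rh cross +/+ × +/+ → 1 Rh+; so P(type B, Rh-positive) = 1/2 × 1 = 1/2 per child.
All 2 independent: (1/2)^2 = 1/4.

1/4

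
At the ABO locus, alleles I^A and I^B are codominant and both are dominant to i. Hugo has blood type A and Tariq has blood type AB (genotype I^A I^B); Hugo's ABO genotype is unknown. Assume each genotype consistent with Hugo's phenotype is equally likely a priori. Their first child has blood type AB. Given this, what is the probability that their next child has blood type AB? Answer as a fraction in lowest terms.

5/12

Possible genotypes: Hugo ∈ {I^A I^A, I^A i}; Tariq ∈ {I^A I^B}.
Weight each parental genotype pair by prior × P(type-AB child):
  I^A I^A × I^A I^B: posterior weight 2/3; P(next child type AB) = 1/2.
  I^A i × I^A I^B: posterior weight 1/3; P(next child type AB) = 1/4.
Weighted sum = 5/12.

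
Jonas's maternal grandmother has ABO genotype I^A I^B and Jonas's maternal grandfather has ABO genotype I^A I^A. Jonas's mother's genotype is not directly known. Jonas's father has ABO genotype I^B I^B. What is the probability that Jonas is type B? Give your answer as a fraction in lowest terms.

Jonas's mother's ABO genotype from I^A I^B × I^A I^A: 1/2 I^A I^A, 1/2 I^A I^B.
Crossing each possibility with the father I^B I^B and summing P(type B): 1/2·0 + 1/2·1/2 = 1/4.

1/4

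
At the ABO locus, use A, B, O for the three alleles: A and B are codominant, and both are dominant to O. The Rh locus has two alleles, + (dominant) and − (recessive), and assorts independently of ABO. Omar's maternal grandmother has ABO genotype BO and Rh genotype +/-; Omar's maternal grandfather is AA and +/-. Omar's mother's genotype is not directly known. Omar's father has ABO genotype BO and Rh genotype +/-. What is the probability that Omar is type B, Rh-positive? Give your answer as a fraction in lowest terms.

Omar's mother's ABO genotype from BO × AA: 1/2 AB, 1/2 AO.
Crossing each possibility with the father BO and summing P(type B): 1/2·1/2 + 1/2·1/4 = 3/8.
Similarly for Rh via the mother's Rh distribution: P(Rh+) = 3/4.
Independent loci: 3/8 × 3/4 = 9/32.

9/32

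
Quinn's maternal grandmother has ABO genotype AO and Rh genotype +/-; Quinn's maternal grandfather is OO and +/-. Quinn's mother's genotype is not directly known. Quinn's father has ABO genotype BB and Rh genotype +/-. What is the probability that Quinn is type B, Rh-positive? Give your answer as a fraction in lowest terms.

Quinn's mother's ABO genotype from AO × OO: 1/2 AO, 1/2 OO.
Crossing each possibility with the father BB and summing P(type B): 1/2·1/2 + 1/2·1 = 3/4.
Similarly for Rh via the mother's Rh distribution: P(Rh+) = 3/4.
Independent loci: 3/4 × 3/4 = 9/16.

9/16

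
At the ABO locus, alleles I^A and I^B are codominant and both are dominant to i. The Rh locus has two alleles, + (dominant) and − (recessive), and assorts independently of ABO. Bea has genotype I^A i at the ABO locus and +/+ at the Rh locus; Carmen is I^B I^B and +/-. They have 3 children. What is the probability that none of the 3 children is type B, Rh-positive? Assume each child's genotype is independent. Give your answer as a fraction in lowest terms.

1/8

ABO cross I^A i × I^B I^B → 1/2 B, 1/2 AB.
Rh cross +/+ × +/- → 1 Rh+; so P(type B, Rh-positive) = 1/2 × 1 = 1/2 per child.
P(not type B, Rh-positive) = 1/2 for one child; (1/2)^3 = 1/8.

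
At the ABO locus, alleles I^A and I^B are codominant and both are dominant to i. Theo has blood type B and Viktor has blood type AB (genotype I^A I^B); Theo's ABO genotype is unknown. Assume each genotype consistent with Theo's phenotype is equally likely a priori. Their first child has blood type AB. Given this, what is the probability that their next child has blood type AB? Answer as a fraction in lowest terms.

Possible genotypes: Theo ∈ {I^B I^B, I^B i}; Viktor ∈ {I^A I^B}.
Weight each parental genotype pair by prior × P(type-AB child):
  I^B I^B × I^A I^B: posterior weight 2/3; P(next child type AB) = 1/2.
  I^B i × I^A I^B: posterior weight 1/3; P(next child type AB) = 1/4.
Weighted sum = 5/12.

5/12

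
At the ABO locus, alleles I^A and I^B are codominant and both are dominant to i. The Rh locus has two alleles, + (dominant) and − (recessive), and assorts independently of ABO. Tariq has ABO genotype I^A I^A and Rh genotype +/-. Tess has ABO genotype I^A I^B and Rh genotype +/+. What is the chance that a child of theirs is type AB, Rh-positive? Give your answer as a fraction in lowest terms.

1/2

ABO cross I^A I^A × I^A I^B → offspring phenotypes: 1/2 A, 1/2 AB.
Rh cross +/- × +/+ → 1 Rh+.
Independent loci: P(type AB, Rh-positive) = 1/2 × 1 = 1/2.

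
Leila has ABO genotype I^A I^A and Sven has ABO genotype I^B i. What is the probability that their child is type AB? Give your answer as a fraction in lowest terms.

1/2

ABO cross I^A I^A × I^B i → offspring phenotypes: 1/2 A, 1/2 AB.
So P(type AB) = 1/2.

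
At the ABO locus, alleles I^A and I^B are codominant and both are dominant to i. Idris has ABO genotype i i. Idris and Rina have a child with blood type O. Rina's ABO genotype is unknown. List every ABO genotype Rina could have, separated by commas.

For each candidate genotype of Rina, check whether crossing it with i i can produce every observed child phenotype.
  I^A I^A → possible child types {A} ✗
  I^A I^B → possible child types {A, B} ✗
  I^A i → possible child types {O, A} ✓
  I^B I^B → possible child types {B} ✗
  I^B i → possible child types {O, B} ✓
  i i → possible child types {O} ✓

I^A i, I^B i, i i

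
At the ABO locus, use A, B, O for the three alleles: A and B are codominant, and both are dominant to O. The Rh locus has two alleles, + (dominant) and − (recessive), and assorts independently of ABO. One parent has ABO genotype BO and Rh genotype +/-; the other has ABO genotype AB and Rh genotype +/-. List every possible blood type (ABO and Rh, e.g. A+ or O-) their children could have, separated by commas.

Gametes from BO × AB give offspring ABO genotypes AB, AO, BB, BO, i.e. phenotypes A, B, AB.
Rh cross +/- × +/- → phenotypes Rh+, Rh-.
Combining independently: A+, A-, B+, B-, AB+, AB-.

A+, A-, B+, B-, AB+, AB-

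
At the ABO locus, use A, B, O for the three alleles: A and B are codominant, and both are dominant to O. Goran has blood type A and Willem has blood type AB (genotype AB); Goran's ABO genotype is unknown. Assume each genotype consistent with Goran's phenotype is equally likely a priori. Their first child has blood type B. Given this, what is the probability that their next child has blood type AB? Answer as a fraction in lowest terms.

1/4

Possible genotypes: Goran ∈ {AA, AO}; Willem ∈ {AB}.
Weight each parental genotype pair by prior × P(type-B child):
  AO × AB: posterior weight 1; P(next child type AB) = 1/4.
Weighted sum = 1/4.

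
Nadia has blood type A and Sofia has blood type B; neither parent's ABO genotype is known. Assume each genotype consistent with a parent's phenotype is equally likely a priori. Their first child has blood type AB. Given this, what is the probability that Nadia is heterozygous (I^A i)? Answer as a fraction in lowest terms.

1/3

Possible genotypes: Nadia ∈ {I^A I^A, I^A i}; Sofia ∈ {I^B I^B, I^B i}.
Weight each parental genotype pair by prior × P(type-AB child):
  I^A I^A × I^B I^B: posterior weight 4/9.
  I^A I^A × I^B i: posterior weight 2/9.
  I^A i × I^B I^B: posterior weight 2/9.
  I^A i × I^B i: posterior weight 1/9.
Sum the posterior weight over pairs where Nadia is I^A i: 1/3.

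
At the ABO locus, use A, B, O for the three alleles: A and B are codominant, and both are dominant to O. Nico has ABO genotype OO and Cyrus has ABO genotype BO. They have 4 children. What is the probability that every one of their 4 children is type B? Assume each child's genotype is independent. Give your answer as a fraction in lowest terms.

ABO cross OO × BO → 1/2 O, 1/2 B.
So P(type B) = 1/2 per child.
All 4 independent: (1/2)^4 = 1/16.

1/16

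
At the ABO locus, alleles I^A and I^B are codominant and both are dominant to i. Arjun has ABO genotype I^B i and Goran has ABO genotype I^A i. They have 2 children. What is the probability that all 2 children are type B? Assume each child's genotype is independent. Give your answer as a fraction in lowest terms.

ABO cross I^B i × I^A i → 1/4 O, 1/4 A, 1/4 B, 1/4 AB.
So P(type B) = 1/4 per child.
All 2 independent: (1/4)^2 = 1/16.

1/16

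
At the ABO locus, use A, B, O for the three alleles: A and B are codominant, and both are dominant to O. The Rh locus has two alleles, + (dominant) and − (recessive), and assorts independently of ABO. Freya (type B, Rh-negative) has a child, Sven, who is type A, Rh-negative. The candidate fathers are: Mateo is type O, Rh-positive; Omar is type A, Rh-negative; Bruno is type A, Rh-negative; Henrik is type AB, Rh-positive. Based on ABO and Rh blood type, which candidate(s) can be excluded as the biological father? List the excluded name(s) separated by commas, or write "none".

Mateo

A candidate is excluded only if no genotype consistent with his phenotype could produce a type A, Rh-negative child with a type B, Rh-negative mother.
Mateo (type O, Rh+): no genotype consistent with that phenotype can produce a type-A Rh- child with a type-B mother.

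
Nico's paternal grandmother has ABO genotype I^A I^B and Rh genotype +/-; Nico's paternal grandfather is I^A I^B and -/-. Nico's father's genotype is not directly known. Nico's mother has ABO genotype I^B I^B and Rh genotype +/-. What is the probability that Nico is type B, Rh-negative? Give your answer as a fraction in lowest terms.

Nico's father's ABO genotype from I^A I^B × I^A I^B: 1/4 I^A I^A, 1/2 I^A I^B, 1/4 I^B I^B.
Crossing each possibility with the mother I^B I^B and summing P(type B): 1/4·0 + 1/2·1/2 + 1/4·1 = 1/2.
Similarly for Rh via the father's Rh distribution: P(Rh-) = 3/8.
Independent loci: 1/2 × 3/8 = 3/16.

3/16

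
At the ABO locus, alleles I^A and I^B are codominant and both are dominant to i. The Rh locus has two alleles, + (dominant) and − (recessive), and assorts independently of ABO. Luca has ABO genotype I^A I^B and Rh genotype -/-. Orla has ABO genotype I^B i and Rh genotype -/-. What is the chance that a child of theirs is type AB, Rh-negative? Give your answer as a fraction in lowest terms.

1/4

ABO cross I^A I^B × I^B i → offspring phenotypes: 1/4 A, 1/2 B, 1/4 AB.
Rh cross -/- × -/- → 1 Rh-.
Independent loci: P(type AB, Rh-negative) = 1/4 × 1 = 1/4.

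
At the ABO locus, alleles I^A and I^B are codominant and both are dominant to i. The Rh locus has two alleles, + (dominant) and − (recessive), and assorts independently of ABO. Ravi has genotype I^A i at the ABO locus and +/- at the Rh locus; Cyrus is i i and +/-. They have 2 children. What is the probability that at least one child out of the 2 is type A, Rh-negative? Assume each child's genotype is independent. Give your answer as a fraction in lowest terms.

15/64

ABO cross I^A i × i i → 1/2 O, 1/2 A.
Rh cross +/- × +/- → 3/4 Rh+, 1/4 Rh-; so P(type A, Rh-negative) = 1/2 × 1/4 = 1/8 per child.
P(none) = (7/8)^2 = 49/64; P(at least one) = 1 − 49/64 = 15/64.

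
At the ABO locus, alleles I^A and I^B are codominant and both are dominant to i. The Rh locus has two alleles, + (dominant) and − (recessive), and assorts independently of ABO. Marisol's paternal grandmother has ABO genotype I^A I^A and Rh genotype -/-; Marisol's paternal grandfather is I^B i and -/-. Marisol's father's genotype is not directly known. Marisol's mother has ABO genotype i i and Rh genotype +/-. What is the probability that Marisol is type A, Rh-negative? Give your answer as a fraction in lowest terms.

1/4

Marisol's father's ABO genotype from I^A I^A × I^B i: 1/2 I^A I^B, 1/2 I^A i.
Crossing each possibility with the mother i i and summing P(type A): 1/2·1/2 + 1/2·1/2 = 1/2.
Similarly for Rh via the father's Rh distribution: P(Rh-) = 1/2.
Independent loci: 1/2 × 1/2 = 1/4.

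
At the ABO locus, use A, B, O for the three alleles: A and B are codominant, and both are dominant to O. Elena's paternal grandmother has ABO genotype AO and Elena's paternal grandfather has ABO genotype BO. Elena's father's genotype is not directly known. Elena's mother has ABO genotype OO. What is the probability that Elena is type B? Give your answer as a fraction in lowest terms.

1/4

Elena's father's ABO genotype from AO × BO: 1/4 AB, 1/4 AO, 1/4 BO, 1/4 OO.
Crossing each possibility with the mother OO and summing P(type B): 1/4·1/2 + 1/4·0 + 1/4·1/2 + 1/4·0 = 1/4.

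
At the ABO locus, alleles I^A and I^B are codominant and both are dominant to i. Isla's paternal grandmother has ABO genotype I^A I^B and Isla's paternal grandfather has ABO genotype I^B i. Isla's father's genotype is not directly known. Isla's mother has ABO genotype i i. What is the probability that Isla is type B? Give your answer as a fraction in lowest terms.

Isla's father's ABO genotype from I^A I^B × I^B i: 1/4 I^A I^B, 1/4 I^A i, 1/4 I^B I^B, 1/4 I^B i.
Crossing each possibility with the mother i i and summing P(type B): 1/4·1/2 + 1/4·0 + 1/4·1 + 1/4·1/2 = 1/2.

1/2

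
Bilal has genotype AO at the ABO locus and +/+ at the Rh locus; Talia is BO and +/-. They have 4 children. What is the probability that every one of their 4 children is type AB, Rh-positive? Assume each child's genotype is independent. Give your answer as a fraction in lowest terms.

ABO cross AO × BO → 1/4 O, 1/4 A, 1/4 B, 1/4 AB.
Rh cross +/+ × +/- → 1 Rh+; so P(type AB, Rh-positive) = 1/4 × 1 = 1/4 per child.
All 4 independent: (1/4)^4 = 1/256.

1/256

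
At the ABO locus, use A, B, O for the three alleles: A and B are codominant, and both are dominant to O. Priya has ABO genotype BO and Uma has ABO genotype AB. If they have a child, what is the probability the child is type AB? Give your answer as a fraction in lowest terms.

1/4

ABO cross BO × AB → offspring phenotypes: 1/4 A, 1/2 B, 1/4 AB.
So P(type AB) = 1/4.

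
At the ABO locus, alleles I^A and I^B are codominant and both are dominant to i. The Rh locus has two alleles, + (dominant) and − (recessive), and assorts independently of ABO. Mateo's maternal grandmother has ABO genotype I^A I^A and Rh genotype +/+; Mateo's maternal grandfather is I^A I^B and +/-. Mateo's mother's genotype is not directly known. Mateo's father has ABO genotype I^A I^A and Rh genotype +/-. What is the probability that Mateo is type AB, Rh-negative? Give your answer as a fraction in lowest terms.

Mateo's mother's ABO genotype from I^A I^A × I^A I^B: 1/2 I^A I^A, 1/2 I^A I^B.
Crossing each possibility with the father I^A I^A and summing P(type AB): 1/2·0 + 1/2·1/2 = 1/4.
Similarly for Rh via the mother's Rh distribution: P(Rh-) = 1/8.
Independent loci: 1/4 × 1/8 = 1/32.

1/32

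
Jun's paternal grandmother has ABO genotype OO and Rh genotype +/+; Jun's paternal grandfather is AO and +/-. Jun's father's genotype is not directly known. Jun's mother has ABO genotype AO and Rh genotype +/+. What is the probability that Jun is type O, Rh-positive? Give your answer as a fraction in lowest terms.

Jun's father's ABO genotype from OO × AO: 1/2 AO, 1/2 OO.
Crossing each possibility with the mother AO and summing P(type O): 1/2·1/4 + 1/2·1/2 = 3/8.
Similarly for Rh via the father's Rh distribution: P(Rh+) = 1.
Independent loci: 3/8 × 1 = 3/8.

3/8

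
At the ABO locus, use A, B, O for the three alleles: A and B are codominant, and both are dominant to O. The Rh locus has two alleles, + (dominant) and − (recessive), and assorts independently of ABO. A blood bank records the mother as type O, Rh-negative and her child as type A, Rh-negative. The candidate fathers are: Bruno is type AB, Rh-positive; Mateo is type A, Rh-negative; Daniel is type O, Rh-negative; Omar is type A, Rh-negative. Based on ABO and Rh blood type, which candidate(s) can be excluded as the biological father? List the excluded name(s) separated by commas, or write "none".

Daniel

A candidate is excluded only if no genotype consistent with his phenotype could produce a type A, Rh-negative child with a type O, Rh-negative mother.
Daniel (type O, Rh-): no genotype consistent with that phenotype can produce a type-A Rh- child with a type-O mother.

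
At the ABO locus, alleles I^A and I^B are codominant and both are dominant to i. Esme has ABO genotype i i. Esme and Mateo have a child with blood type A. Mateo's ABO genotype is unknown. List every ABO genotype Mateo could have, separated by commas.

For each candidate genotype of Mateo, check whether crossing it with i i can produce every observed child phenotype.
  I^A I^A → possible child types {A} ✓
  I^A I^B → possible child types {A, B} ✓
  I^A i → possible child types {O, A} ✓
  I^B I^B → possible child types {B} ✗
  I^B i → possible child types {O, B} ✗
  i i → possible child types {O} ✗

I^A I^A, I^A I^B, I^A i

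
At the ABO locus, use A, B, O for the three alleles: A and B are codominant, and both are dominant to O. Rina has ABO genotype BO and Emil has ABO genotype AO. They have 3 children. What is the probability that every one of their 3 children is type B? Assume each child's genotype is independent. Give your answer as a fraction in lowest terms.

ABO cross BO × AO → 1/4 O, 1/4 A, 1/4 B, 1/4 AB.
So P(type B) = 1/4 per child.
All 3 independent: (1/4)^3 = 1/64.

1/64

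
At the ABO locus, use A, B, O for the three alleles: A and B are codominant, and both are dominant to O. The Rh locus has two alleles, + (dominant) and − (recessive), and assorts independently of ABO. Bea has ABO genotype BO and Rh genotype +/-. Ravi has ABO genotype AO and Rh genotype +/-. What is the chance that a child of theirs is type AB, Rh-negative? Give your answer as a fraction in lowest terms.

1/16

ABO cross BO × AO → offspring phenotypes: 1/4 O, 1/4 A, 1/4 B, 1/4 AB.
Rh cross +/- × +/- → 3/4 Rh+, 1/4 Rh-.
Independent loci: P(type AB, Rh-negative) = 1/4 × 1/4 = 1/16.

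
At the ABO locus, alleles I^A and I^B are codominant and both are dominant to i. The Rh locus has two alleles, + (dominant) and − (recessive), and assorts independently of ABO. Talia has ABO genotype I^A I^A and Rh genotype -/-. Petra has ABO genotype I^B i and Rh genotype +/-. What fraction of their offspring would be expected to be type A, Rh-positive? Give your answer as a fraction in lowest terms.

1/4

ABO cross I^A I^A × I^B i → offspring phenotypes: 1/2 A, 1/2 AB.
Rh cross -/- × +/- → 1/2 Rh+, 1/2 Rh-.
Independent loci: P(type A, Rh-positive) = 1/2 × 1/2 = 1/4.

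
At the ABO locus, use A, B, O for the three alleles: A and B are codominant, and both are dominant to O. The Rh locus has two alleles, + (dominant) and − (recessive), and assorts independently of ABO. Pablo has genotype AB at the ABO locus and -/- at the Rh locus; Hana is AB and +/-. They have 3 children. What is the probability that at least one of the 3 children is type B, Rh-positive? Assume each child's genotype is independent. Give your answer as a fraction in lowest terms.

ABO cross AB × AB → 1/4 A, 1/4 B, 1/2 AB.
Rh cross -/- × +/- → 1/2 Rh+, 1/2 Rh-; so P(type B, Rh-positive) = 1/4 × 1/2 = 1/8 per child.
P(none) = (7/8)^3 = 343/512; P(at least one) = 1 − 343/512 = 169/512.

169/512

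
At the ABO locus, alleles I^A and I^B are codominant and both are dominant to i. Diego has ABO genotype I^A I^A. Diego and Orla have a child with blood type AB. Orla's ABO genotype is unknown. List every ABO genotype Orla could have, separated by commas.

I^A I^B, I^B I^B, I^B i

For each candidate genotype of Orla, check whether crossing it with I^A I^A can produce every observed child phenotype.
  I^A I^A → possible child types {A} ✗
  I^A I^B → possible child types {A, AB} ✓
  I^A i → possible child types {A} ✗
  I^B I^B → possible child types {AB} ✓
  I^B i → possible child types {A, AB} ✓
  i i → possible child types {A} ✗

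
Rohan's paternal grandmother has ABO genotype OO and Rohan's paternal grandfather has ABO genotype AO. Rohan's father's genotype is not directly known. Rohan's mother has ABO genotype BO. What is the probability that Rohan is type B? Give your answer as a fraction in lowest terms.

Rohan's father's ABO genotype from OO × AO: 1/2 AO, 1/2 OO.
Crossing each possibility with the mother BO and summing P(type B): 1/2·1/4 + 1/2·1/2 = 3/8.

3/8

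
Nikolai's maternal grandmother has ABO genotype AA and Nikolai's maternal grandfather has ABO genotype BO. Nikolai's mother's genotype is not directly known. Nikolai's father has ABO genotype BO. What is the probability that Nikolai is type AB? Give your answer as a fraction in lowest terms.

1/4

Nikolai's mother's ABO genotype from AA × BO: 1/2 AB, 1/2 AO.
Crossing each possibility with the father BO and summing P(type AB): 1/2·1/4 + 1/2·1/4 = 1/4.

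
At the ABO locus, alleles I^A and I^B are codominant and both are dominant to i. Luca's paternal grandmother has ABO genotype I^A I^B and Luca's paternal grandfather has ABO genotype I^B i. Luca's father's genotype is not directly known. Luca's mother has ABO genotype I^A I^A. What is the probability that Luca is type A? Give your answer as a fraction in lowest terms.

1/2

Luca's father's ABO genotype from I^A I^B × I^B i: 1/4 I^A I^B, 1/4 I^A i, 1/4 I^B I^B, 1/4 I^B i.
Crossing each possibility with the mother I^A I^A and summing P(type A): 1/4·1/2 + 1/4·1 + 1/4·0 + 1/4·1/2 = 1/2.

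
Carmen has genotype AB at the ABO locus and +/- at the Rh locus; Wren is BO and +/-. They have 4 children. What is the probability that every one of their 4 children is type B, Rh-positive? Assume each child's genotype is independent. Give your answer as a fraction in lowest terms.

ABO cross AB × BO → 1/4 A, 1/2 B, 1/4 AB.
Rh cross +/- × +/- → 3/4 Rh+, 1/4 Rh-; so P(type B, Rh-positive) = 1/2 × 3/4 = 3/8 per child.
All 4 independent: (3/8)^4 = 81/4096.

81/4096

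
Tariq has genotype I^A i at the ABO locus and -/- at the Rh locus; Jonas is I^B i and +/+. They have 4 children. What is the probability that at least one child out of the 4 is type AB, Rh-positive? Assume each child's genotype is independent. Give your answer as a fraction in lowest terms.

ABO cross I^A i × I^B i → 1/4 O, 1/4 A, 1/4 B, 1/4 AB.
Rh cross -/- × +/+ → 1 Rh+; so P(type AB, Rh-positive) = 1/4 × 1 = 1/4 per child.
P(none) = (3/4)^4 = 81/256; P(at least one) = 1 − 81/256 = 175/256.

175/256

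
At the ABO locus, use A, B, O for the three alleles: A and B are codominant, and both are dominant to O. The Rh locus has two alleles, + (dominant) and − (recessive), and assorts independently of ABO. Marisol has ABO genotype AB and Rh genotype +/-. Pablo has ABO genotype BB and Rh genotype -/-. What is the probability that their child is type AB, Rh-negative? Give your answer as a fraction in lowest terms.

ABO cross AB × BB → offspring phenotypes: 1/2 B, 1/2 AB.
Rh cross +/- × -/- → 1/2 Rh+, 1/2 Rh-.
Independent loci: P(type AB, Rh-negative) = 1/2 × 1/2 = 1/4.

1/4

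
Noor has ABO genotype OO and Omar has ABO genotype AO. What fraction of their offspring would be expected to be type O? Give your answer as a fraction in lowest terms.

ABO cross OO × AO → offspring phenotypes: 1/2 O, 1/2 A.
So P(type O) = 1/2.

1/2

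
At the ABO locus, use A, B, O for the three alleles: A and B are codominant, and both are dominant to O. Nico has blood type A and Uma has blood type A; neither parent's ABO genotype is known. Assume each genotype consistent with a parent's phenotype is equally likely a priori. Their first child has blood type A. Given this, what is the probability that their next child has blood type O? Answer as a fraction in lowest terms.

1/20

Possible genotypes: Nico ∈ {AA, AO}; Uma ∈ {AA, AO}.
Weight each parental genotype pair by prior × P(type-A child):
  AA × AA: posterior weight 4/15; P(next child type O) = 0.
  AA × AO: posterior weight 4/15; P(next child type O) = 0.
  AO × AA: posterior weight 4/15; P(next child type O) = 0.
  AO × AO: posterior weight 1/5; P(next child type O) = 1/4.
Weighted sum = 1/20.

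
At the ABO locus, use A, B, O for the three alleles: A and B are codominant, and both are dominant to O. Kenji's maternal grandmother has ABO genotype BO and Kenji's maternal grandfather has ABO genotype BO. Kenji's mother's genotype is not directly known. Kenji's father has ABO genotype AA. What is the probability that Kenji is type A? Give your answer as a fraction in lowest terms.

Kenji's mother's ABO genotype from BO × BO: 1/4 BB, 1/2 BO, 1/4 OO.
Crossing each possibility with the father AA and summing P(type A): 1/4·0 + 1/2·1/2 + 1/4·1 = 1/2.

1/2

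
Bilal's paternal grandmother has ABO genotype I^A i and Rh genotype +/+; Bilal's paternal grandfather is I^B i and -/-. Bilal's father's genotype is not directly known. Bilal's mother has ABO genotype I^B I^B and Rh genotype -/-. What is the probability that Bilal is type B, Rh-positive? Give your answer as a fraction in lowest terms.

Bilal's father's ABO genotype from I^A i × I^B i: 1/4 I^A I^B, 1/4 I^A i, 1/4 I^B i, 1/4 i i.
Crossing each possibility with the mother I^B I^B and summing P(type B): 1/4·1/2 + 1/4·1/2 + 1/4·1 + 1/4·1 = 3/4.
Similarly for Rh via the father's Rh distribution: P(Rh+) = 1/2.
Independent loci: 3/4 × 1/2 = 3/8.

3/8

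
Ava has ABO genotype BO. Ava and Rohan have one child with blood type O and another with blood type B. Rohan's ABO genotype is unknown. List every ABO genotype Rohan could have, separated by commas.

For each candidate genotype of Rohan, check whether crossing it with BO can produce every observed child phenotype.
  AA → possible child types {A, AB} ✗
  AB → possible child types {A, B, AB} ✗
  AO → possible child types {O, A, B, AB} ✓
  BB → possible child types {B} ✗
  BO → possible child types {O, B} ✓
  OO → possible child types {O, B} ✓

AO, BO, OO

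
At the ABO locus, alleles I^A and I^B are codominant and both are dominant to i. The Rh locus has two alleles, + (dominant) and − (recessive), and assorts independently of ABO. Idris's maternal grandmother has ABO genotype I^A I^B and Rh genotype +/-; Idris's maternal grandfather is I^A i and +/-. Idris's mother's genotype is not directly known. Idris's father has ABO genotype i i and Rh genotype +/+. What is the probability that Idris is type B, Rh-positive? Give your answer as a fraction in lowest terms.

1/4

Idris's mother's ABO genotype from I^A I^B × I^A i: 1/4 I^A I^A, 1/4 I^A I^B, 1/4 I^A i, 1/4 I^B i.
Crossing each possibility with the father i i and summing P(type B): 1/4·0 + 1/4·1/2 + 1/4·0 + 1/4·1/2 = 1/4.
Similarly for Rh via the mother's Rh distribution: P(Rh+) = 1.
Independent loci: 1/4 × 1 = 1/4.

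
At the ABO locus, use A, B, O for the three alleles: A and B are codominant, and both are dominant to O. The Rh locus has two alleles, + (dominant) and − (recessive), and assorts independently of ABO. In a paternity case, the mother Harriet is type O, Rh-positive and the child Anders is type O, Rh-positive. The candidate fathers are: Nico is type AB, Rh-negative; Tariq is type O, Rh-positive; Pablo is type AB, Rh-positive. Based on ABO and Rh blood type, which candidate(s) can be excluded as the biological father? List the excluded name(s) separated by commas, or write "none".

Nico, Pablo

A candidate is excluded only if no genotype consistent with his phenotype could produce a type O, Rh-positive child with a type O, Rh-positive mother.
Nico (type AB, Rh-): no genotype consistent with that phenotype can produce a type-O Rh+ child with a type-O mother.
Pablo (type AB, Rh+): no genotype consistent with that phenotype can produce a type-O Rh+ child with a type-O mother.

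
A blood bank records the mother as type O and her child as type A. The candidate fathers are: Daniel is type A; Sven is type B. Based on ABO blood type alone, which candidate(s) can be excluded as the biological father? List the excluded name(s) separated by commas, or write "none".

Sven

A candidate is excluded only if no genotype consistent with his phenotype could produce a type A child with a type O mother.
Sven (type B): no genotype consistent with that phenotype can produce a type-A child with a type-O mother.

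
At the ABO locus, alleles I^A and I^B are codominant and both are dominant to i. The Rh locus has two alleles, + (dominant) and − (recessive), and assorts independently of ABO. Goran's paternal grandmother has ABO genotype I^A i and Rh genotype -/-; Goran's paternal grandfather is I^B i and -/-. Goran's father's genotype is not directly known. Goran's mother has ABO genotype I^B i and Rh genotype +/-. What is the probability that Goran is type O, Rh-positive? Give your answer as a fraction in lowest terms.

Goran's father's ABO genotype from I^A i × I^B i: 1/4 I^A I^B, 1/4 I^A i, 1/4 I^B i, 1/4 i i.
Crossing each possibility with the mother I^B i and summing P(type O): 1/4·0 + 1/4·1/4 + 1/4·1/4 + 1/4·1/2 = 1/4.
Similarly for Rh via the father's Rh distribution: P(Rh+) = 1/2.
Independent loci: 1/4 × 1/2 = 1/8.

1/8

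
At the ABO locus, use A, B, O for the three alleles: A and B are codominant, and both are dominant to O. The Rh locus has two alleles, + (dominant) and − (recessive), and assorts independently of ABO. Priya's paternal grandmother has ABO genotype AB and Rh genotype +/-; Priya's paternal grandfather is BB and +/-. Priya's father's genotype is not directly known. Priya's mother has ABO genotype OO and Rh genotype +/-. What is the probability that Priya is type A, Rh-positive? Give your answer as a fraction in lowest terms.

Priya's father's ABO genotype from AB × BB: 1/2 AB, 1/2 BB.
Crossing each possibility with the mother OO and summing P(type A): 1/2·1/2 + 1/2·0 = 1/4.
Similarly for Rh via the father's Rh distribution: P(Rh+) = 3/4.
Independent loci: 1/4 × 3/4 = 3/16.

3/16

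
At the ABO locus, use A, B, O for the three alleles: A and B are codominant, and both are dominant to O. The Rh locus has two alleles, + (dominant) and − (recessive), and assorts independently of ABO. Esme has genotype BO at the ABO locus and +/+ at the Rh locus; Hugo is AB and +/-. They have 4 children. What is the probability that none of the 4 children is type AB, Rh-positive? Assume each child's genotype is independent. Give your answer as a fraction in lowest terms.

81/256

ABO cross BO × AB → 1/4 A, 1/2 B, 1/4 AB.
Rh cross +/+ × +/- → 1 Rh+; so P(type AB, Rh-positive) = 1/4 × 1 = 1/4 per child.
P(not type AB, Rh-positive) = 3/4 for one child; (3/4)^4 = 81/256.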